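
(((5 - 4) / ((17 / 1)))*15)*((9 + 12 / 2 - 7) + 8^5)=28920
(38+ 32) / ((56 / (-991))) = -4955 / 4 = -1238.75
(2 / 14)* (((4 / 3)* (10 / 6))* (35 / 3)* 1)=100 / 27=3.70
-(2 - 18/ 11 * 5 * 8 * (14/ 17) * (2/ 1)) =19786/ 187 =105.81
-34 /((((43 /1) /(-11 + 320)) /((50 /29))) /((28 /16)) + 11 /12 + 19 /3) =-7354200 /1578151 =-4.66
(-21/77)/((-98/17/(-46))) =-1173/539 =-2.18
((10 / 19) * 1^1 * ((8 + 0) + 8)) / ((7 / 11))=1760 / 133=13.23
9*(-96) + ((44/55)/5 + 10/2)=-21471/25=-858.84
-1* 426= -426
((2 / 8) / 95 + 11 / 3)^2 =17497489 / 1299600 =13.46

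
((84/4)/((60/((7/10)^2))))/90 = 0.00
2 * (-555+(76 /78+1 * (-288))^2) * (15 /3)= 1244614810 /1521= 818287.19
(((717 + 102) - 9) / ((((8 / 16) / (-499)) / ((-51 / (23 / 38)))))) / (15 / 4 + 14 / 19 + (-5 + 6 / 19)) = -7937644896 / 23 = -345114995.48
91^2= 8281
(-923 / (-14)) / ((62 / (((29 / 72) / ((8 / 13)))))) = 347971 / 499968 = 0.70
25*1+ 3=28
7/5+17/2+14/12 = 166/15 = 11.07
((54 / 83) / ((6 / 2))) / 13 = 18 / 1079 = 0.02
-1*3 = -3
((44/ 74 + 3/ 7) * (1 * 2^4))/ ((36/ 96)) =33920/ 777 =43.66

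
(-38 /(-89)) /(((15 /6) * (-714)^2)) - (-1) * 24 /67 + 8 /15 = 677553125 /759978387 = 0.89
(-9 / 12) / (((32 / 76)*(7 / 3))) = -171 / 224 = -0.76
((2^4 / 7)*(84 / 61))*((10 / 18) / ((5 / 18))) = 384 / 61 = 6.30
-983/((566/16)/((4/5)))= -31456/1415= -22.23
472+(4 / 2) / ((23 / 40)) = 10936 / 23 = 475.48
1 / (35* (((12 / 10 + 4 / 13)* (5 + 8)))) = 1 / 686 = 0.00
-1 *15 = -15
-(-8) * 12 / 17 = 96 / 17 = 5.65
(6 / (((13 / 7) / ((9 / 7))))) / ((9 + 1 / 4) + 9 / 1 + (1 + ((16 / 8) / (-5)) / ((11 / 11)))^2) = 5400 / 24193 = 0.22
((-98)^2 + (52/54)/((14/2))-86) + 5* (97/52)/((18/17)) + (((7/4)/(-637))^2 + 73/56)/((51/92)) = 289765289045/30407832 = 9529.30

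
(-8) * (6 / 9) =-16 / 3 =-5.33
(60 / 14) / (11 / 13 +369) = 195 / 16828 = 0.01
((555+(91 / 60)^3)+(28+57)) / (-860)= -138993571 / 185760000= -0.75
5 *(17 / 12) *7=595 / 12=49.58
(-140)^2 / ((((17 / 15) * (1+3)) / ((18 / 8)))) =165375 / 17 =9727.94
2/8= 1/4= 0.25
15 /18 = 5 /6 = 0.83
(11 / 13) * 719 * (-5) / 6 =-39545 / 78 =-506.99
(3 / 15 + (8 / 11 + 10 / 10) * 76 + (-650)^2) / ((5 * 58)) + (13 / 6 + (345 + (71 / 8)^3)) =30667626883 / 12249600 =2503.56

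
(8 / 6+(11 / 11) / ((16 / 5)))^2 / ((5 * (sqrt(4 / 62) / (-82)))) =-255881 * sqrt(62) / 11520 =-174.90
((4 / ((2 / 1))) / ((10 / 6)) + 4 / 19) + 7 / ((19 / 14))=624 / 95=6.57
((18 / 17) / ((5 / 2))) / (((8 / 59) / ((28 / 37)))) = 7434 / 3145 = 2.36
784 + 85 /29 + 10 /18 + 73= 224587 /261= 860.49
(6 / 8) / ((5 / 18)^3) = 4374 / 125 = 34.99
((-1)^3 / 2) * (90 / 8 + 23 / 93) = -4277 / 744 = -5.75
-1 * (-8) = 8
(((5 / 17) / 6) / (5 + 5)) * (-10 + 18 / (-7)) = -22 / 357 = -0.06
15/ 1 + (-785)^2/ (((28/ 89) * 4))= 54845705/ 112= 489693.79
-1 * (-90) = 90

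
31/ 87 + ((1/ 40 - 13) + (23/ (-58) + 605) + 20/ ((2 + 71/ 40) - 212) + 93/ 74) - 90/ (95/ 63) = 10870019487169/ 20376398760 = 533.46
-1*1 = -1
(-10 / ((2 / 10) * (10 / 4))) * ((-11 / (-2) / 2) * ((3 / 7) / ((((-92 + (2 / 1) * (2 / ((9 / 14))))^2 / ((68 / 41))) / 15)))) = -3408075 / 42761852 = -0.08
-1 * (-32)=32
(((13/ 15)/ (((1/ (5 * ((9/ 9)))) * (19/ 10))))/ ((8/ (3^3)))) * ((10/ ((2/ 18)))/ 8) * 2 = 26325/ 152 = 173.19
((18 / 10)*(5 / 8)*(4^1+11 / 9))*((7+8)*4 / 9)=235 / 6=39.17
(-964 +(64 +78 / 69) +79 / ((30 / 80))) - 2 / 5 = -237568 / 345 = -688.60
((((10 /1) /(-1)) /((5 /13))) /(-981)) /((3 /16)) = 416 /2943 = 0.14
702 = 702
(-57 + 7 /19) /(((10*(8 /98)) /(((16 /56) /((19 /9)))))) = -16947 /1805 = -9.39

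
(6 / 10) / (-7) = -3 / 35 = -0.09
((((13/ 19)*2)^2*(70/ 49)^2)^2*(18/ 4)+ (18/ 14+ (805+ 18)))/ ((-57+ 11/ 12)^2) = 0.28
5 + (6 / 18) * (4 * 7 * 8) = 239 / 3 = 79.67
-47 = -47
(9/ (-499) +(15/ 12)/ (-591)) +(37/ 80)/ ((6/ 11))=0.83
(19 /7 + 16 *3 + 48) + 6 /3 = 705 /7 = 100.71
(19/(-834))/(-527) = 19/439518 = 0.00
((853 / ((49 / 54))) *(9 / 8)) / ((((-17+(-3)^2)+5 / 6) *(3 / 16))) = -1658232 / 2107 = -787.01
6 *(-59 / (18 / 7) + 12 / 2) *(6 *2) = -1220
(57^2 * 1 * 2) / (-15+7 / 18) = -444.73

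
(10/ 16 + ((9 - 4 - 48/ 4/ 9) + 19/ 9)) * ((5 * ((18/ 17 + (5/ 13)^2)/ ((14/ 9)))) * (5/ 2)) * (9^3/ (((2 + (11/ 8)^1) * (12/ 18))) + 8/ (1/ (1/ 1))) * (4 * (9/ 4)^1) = 29848009725/ 160888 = 185520.42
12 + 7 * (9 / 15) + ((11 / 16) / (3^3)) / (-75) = 524869 / 32400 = 16.20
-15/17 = -0.88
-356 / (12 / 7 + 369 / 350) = -124600 / 969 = -128.59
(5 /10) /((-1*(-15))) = 1 /30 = 0.03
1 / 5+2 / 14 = 12 / 35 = 0.34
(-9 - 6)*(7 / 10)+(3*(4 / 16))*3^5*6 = 1083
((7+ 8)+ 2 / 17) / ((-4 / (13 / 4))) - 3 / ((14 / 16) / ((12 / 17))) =-27995 / 1904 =-14.70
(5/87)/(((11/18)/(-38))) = -1140/319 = -3.57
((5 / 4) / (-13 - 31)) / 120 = -1 / 4224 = -0.00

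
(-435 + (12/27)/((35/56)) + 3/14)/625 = -273467/393750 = -0.69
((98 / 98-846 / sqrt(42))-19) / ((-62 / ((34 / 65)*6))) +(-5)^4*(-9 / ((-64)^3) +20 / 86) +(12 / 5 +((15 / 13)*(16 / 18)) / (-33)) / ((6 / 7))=14382*sqrt(42) / 14105 +1005443971914197 / 6745899663360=155.65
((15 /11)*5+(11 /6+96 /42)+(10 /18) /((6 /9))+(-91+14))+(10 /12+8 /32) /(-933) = -56234777 /862092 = -65.23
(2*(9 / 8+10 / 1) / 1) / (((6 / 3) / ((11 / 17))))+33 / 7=11341 / 952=11.91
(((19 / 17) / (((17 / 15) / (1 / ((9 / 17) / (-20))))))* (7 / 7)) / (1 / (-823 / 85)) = 312740 / 867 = 360.72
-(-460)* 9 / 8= 1035 / 2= 517.50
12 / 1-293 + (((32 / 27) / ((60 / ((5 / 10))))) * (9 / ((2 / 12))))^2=-63161 / 225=-280.72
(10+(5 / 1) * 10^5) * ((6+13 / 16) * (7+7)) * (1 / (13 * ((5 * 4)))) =38150763 / 208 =183417.13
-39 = -39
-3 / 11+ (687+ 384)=11778 / 11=1070.73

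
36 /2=18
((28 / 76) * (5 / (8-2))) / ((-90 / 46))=-161 / 1026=-0.16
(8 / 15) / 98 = 4 / 735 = 0.01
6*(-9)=-54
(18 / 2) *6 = 54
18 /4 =9 /2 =4.50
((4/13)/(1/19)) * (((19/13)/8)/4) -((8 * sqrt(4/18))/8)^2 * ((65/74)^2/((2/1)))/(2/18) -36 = -67565809/1850888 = -36.50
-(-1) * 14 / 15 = 14 / 15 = 0.93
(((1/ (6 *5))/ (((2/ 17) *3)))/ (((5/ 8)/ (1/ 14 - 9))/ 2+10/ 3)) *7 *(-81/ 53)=-32130/ 104887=-0.31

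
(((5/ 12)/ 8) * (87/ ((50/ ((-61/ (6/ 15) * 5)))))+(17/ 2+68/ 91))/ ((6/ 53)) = -36950699/ 69888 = -528.71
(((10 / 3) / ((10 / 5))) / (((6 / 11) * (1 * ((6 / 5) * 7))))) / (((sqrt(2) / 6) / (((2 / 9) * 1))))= 0.34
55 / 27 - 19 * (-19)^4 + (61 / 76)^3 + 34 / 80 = -2476096.02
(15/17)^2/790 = 0.00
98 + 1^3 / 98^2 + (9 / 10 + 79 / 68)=40842253 / 408170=100.06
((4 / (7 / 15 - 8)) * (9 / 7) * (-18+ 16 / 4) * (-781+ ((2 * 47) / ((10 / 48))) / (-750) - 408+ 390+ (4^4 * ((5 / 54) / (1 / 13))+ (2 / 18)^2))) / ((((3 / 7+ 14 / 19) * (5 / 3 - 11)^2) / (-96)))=68069507616 / 15325625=4441.55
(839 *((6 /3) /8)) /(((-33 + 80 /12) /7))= -17619 /316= -55.76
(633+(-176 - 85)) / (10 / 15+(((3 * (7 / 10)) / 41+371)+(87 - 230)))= 457560 / 281323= 1.63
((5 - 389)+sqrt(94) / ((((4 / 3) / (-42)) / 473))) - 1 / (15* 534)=-29799* sqrt(94) / 2 - 3075841 / 8010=-144840.01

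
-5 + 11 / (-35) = -186 / 35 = -5.31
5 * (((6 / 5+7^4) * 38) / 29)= 15738.55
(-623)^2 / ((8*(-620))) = -388129 / 4960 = -78.25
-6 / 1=-6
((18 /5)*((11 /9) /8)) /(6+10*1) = 0.03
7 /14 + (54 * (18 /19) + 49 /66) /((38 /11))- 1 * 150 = -582551 /4332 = -134.48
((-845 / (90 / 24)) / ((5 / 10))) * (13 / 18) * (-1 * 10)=87880 / 27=3254.81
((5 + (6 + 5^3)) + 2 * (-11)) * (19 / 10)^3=390963 / 500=781.93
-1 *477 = -477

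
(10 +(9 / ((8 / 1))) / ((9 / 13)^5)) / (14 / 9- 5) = -896173 / 180792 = -4.96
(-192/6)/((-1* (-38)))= -16/19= -0.84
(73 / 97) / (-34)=-73 / 3298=-0.02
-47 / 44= -1.07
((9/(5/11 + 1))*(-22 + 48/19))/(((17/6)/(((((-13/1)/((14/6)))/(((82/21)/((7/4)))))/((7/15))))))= 96428475/423776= 227.55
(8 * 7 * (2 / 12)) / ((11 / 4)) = 112 / 33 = 3.39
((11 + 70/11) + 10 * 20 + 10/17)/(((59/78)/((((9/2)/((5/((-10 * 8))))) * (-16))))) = 3662260992/11033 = 331937.01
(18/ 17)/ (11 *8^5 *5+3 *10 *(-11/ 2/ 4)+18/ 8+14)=18/ 30637655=0.00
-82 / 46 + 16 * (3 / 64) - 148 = -13711 / 92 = -149.03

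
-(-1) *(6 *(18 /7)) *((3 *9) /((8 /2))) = 104.14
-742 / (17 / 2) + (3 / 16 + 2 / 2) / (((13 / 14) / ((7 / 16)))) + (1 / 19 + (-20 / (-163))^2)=-1237611951567 / 14280093568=-86.67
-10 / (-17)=10 / 17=0.59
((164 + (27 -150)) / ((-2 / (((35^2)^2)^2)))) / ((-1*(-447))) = -92326891015625 / 894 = -103273927310.54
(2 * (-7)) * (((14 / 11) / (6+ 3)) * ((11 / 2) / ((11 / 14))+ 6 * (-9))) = 93.05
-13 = -13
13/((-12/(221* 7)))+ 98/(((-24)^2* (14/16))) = -30163/18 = -1675.72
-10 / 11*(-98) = 980 / 11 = 89.09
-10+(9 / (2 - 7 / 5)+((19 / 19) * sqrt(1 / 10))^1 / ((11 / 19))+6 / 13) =19 * sqrt(10) / 110+71 / 13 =6.01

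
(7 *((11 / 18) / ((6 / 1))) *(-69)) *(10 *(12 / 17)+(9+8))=-1183.56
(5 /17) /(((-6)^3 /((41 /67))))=-205 /246024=-0.00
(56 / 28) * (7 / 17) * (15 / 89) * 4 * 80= 67200 / 1513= 44.42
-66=-66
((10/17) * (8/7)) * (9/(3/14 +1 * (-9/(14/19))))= -60/119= -0.50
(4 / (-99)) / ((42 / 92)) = -184 / 2079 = -0.09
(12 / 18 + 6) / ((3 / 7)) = 140 / 9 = 15.56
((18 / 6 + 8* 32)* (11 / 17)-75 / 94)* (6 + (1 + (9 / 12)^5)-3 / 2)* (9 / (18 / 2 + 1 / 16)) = 59969475 / 63104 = 950.33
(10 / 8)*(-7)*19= -665 / 4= -166.25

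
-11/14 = -0.79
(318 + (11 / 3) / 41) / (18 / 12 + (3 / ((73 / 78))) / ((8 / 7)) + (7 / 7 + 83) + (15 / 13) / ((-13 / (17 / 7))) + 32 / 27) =121636651500 / 34138330897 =3.56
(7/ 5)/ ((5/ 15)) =21/ 5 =4.20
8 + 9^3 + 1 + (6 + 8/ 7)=5216/ 7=745.14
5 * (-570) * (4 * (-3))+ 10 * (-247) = 31730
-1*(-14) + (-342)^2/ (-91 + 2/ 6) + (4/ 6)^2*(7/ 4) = -780463/ 612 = -1275.27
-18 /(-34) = 9 /17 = 0.53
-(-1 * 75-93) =168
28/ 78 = 14/ 39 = 0.36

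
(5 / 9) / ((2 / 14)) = 35 / 9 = 3.89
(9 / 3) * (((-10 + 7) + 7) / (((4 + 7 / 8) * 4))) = 8 / 13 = 0.62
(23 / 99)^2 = 529 / 9801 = 0.05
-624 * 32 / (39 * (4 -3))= -512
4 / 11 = 0.36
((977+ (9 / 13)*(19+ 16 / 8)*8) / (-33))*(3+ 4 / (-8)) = -71065 / 858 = -82.83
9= 9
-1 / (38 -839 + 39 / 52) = 4 / 3201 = 0.00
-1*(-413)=413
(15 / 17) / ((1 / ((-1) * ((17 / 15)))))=-1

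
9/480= 3/160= 0.02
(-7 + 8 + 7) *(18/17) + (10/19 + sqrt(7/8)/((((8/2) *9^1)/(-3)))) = 2906/323 - sqrt(14)/48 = 8.92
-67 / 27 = -2.48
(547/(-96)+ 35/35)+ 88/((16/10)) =4829/96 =50.30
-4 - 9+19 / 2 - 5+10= 3 / 2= 1.50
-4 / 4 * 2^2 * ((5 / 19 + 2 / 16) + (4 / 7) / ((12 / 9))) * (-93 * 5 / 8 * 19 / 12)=134695 / 448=300.66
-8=-8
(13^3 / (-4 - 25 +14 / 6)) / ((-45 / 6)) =2197 / 200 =10.98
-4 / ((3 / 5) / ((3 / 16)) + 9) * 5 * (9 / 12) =-75 / 61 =-1.23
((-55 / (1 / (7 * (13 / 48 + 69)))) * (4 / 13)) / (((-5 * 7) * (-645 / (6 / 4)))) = -0.55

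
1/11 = 0.09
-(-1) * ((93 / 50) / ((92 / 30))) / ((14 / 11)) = 3069 / 6440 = 0.48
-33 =-33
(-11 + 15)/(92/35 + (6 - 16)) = -0.54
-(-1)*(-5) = -5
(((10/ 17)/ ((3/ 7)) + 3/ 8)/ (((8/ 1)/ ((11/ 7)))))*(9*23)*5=2705835/ 7616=355.28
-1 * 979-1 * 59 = -1038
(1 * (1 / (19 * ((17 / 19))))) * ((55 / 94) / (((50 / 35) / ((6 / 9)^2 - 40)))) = -6853 / 7191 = -0.95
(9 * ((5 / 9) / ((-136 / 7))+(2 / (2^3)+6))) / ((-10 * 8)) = -1523 / 2176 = -0.70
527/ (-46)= -527/ 46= -11.46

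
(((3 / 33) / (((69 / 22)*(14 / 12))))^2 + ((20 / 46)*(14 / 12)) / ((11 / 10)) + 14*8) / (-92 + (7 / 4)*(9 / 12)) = -1539183904 / 1241175243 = -1.24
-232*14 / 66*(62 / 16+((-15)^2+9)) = -35119 / 3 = -11706.33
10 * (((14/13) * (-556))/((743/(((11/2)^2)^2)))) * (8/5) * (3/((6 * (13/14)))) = -6353.25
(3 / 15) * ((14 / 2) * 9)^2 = 3969 / 5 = 793.80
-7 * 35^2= -8575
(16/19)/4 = 4/19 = 0.21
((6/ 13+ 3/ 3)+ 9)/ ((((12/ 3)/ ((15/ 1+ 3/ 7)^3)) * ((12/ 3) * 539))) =10707552/ 2403401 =4.46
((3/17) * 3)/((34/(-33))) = -297/578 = -0.51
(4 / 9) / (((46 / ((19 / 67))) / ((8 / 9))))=304 / 124821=0.00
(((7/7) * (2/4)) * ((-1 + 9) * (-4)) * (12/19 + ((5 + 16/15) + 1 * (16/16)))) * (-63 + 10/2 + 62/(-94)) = 32260576/4465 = 7225.21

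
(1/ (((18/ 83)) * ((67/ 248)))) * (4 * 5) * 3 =205840/ 201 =1024.08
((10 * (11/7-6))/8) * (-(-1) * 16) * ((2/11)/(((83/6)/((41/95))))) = -61008/121429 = -0.50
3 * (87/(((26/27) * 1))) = 7047/26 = 271.04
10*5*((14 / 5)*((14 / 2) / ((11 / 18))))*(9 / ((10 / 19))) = 301644 / 11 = 27422.18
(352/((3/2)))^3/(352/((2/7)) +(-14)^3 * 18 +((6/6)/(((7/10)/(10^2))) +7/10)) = -269.13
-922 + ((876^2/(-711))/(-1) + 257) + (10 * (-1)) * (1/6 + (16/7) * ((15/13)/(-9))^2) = 346747808/841113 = 412.25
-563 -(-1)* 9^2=-482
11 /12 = 0.92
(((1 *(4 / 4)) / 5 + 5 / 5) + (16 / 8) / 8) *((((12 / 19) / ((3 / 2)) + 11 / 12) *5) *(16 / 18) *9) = 8845 / 114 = 77.59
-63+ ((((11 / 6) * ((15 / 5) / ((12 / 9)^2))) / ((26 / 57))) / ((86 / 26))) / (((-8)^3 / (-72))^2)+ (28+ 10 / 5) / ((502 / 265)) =-133325481063 / 2829320192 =-47.12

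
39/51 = 13/17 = 0.76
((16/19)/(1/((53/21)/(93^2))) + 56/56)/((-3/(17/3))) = -58680583/31058559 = -1.89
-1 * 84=-84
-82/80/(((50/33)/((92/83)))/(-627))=19511613/41500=470.16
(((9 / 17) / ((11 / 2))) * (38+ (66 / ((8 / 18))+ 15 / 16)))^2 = 728514081 / 2238016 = 325.52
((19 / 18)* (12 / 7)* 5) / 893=10 / 987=0.01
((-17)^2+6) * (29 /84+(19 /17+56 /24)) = 533065 /476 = 1119.88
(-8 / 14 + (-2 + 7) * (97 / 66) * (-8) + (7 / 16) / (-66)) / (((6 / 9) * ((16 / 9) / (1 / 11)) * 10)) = -3949497 / 8673280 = -0.46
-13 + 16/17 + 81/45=-872/85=-10.26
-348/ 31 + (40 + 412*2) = 26436/ 31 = 852.77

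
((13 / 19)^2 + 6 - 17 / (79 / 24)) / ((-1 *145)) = -37177 / 4135255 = -0.01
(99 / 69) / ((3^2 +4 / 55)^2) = 99825 / 5727023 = 0.02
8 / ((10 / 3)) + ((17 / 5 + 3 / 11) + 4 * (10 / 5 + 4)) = 1654 / 55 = 30.07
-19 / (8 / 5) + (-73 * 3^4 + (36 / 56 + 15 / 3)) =-331477 / 56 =-5919.23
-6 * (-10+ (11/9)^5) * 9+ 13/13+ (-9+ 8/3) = 847214/2187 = 387.39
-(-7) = 7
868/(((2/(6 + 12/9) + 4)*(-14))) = -682/47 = -14.51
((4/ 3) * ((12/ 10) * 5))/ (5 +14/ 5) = 40/ 39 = 1.03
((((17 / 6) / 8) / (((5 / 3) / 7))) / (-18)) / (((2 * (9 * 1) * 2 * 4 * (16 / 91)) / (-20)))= 10829 / 165888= 0.07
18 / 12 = 3 / 2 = 1.50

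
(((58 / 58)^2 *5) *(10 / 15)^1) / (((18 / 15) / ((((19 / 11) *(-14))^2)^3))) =8855841366030400 / 15944049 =555432397.76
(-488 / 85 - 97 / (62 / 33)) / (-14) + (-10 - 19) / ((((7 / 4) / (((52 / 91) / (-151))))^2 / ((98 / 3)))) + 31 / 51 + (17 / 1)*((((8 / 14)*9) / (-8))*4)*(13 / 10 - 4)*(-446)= -1859495199296747 / 35327413380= -52636.04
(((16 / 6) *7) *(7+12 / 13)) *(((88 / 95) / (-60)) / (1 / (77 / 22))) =-444136 / 55575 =-7.99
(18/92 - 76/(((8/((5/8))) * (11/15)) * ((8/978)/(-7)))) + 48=112969209/16192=6976.85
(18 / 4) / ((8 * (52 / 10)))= 45 / 416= 0.11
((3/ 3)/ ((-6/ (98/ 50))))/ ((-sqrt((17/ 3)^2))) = 49/ 850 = 0.06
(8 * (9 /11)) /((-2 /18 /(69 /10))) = -22356 /55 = -406.47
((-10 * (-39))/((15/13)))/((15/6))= 135.20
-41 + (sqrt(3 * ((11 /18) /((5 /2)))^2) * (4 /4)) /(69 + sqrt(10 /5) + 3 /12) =-40.99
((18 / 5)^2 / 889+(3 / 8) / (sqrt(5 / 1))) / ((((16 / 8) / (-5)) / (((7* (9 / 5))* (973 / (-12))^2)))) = -19881309* sqrt(5) / 1280 - 76685049 / 25400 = -37750.31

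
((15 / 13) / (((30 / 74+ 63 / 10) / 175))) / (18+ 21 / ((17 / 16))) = 2751875 / 3451071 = 0.80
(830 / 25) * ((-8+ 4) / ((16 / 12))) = -498 / 5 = -99.60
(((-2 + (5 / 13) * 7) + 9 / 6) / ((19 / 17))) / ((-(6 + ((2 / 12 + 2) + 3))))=-153 / 871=-0.18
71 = 71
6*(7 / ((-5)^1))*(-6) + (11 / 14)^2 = 49997 / 980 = 51.02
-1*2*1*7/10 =-7/5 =-1.40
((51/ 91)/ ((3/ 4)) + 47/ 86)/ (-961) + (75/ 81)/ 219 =128150525/ 44470407618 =0.00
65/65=1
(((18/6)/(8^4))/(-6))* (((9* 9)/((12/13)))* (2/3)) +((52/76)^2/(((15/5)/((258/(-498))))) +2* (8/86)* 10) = 112247389817/63327879168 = 1.77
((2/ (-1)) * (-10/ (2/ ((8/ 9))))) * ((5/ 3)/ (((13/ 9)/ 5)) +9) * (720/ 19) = 1228800/ 247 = 4974.90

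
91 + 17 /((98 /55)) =9853 /98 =100.54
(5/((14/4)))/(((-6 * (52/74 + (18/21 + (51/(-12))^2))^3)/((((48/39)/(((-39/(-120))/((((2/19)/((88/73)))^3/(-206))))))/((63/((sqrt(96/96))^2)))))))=564978264911872/92278078391278541795711535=0.00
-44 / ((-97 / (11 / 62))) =242 / 3007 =0.08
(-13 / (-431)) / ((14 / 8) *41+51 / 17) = 4 / 9913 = 0.00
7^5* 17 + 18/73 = 20857505/73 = 285719.25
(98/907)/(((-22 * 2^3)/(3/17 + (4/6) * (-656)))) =1092455/4070616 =0.27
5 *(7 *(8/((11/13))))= 3640/11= 330.91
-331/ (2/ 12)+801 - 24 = -1209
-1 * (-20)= 20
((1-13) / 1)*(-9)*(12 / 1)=1296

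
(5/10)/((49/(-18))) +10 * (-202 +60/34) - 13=-1678942/833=-2015.54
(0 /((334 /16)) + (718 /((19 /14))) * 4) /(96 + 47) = 40208 /2717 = 14.80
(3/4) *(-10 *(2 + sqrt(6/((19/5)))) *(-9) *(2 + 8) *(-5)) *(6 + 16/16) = -76936.27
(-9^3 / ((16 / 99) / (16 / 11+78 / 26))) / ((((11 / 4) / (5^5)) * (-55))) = 200930625 / 484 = 415145.92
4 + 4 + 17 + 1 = 26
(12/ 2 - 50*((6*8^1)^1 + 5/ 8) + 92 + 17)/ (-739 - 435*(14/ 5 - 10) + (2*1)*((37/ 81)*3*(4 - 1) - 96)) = -83385/ 79532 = -1.05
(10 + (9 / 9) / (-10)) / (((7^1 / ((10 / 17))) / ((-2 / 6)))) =-33 / 119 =-0.28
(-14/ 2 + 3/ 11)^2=5476/ 121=45.26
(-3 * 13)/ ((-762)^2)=-13/ 193548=-0.00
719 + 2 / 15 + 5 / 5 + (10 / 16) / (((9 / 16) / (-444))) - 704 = -2386 / 5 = -477.20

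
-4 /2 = -2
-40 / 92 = -10 / 23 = -0.43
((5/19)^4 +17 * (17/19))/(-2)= -991438/130321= -7.61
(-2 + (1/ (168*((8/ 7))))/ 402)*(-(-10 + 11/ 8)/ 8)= -3550441/ 1646592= -2.16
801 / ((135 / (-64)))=-5696 / 15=-379.73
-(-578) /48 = 289 /24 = 12.04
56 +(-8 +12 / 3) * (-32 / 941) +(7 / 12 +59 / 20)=842233 / 14115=59.67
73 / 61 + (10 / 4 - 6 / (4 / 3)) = -49 / 61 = -0.80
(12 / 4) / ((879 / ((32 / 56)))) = 4 / 2051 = 0.00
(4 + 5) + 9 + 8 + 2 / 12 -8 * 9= -275 / 6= -45.83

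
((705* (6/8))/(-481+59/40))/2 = -10575/19181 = -0.55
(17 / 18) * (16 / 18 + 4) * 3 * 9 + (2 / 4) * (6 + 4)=129.67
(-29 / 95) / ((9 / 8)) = -232 / 855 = -0.27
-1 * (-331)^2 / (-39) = 109561 / 39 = 2809.26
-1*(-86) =86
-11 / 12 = -0.92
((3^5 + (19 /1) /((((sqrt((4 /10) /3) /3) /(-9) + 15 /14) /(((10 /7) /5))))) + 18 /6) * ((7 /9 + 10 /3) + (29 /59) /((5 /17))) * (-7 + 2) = -3160576204912 /435416991 - 49003584 * sqrt(30) /145138997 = -7260.58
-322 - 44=-366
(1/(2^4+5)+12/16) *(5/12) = 335/1008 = 0.33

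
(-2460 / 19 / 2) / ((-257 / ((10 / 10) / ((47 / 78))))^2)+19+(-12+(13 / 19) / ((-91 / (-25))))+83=1750044997555 / 19404998053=90.19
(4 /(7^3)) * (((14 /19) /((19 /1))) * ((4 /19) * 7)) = 32 /48013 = 0.00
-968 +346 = -622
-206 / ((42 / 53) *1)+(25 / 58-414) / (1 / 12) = -3180673 / 609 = -5222.78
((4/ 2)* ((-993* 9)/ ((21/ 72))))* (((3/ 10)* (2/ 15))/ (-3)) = 142992/ 175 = 817.10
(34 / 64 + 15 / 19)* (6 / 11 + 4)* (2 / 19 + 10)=21900 / 361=60.66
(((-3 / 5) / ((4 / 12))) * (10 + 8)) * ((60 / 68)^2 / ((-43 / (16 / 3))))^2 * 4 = -186624000 / 154430329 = -1.21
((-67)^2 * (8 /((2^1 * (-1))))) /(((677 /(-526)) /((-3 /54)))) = -4722428 /6093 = -775.06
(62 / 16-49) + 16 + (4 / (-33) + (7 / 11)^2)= -83755 / 2904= -28.84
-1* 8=-8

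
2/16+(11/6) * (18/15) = 93/40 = 2.32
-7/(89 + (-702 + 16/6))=21/1831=0.01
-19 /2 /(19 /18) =-9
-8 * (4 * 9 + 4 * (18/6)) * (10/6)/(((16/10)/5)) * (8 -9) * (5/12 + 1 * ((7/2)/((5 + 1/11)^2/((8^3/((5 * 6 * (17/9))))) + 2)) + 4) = 217820500/21207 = 10271.16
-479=-479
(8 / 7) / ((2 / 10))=40 / 7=5.71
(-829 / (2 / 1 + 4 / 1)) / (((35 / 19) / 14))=-15751 / 15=-1050.07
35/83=0.42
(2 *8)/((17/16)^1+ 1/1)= 256/33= 7.76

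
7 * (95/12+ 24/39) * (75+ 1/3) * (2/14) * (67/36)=10077001/8424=1196.23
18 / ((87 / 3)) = 18 / 29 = 0.62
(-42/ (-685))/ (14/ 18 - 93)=-189/ 284275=-0.00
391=391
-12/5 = -2.40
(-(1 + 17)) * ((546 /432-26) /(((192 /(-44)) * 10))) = -19591 /1920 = -10.20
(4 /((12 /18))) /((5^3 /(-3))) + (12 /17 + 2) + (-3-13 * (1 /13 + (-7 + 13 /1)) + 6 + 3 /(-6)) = -314237 /4250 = -73.94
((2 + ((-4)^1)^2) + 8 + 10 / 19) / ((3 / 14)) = 2352 / 19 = 123.79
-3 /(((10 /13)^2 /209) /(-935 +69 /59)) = 1459534362 /1475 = 989514.82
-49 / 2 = -24.50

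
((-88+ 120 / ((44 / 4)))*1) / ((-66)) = 424 / 363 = 1.17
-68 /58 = -34 /29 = -1.17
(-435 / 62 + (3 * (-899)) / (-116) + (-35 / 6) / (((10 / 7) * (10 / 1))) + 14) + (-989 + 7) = -3542089 / 3720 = -952.17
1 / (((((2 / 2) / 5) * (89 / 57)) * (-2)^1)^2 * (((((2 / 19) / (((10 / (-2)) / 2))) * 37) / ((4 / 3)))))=-2.19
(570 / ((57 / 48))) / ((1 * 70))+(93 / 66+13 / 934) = 297746 / 35959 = 8.28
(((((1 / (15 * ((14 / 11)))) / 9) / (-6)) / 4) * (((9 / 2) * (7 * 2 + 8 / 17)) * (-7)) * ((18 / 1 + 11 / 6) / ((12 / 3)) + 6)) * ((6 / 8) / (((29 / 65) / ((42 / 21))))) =1541969 / 378624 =4.07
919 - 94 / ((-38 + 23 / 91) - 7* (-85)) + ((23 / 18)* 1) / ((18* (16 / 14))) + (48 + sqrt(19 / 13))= sqrt(247) / 13 + 63544390891 / 65720160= 968.10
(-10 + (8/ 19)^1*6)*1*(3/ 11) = -426/ 209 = -2.04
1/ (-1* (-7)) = 1/ 7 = 0.14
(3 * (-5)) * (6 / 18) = -5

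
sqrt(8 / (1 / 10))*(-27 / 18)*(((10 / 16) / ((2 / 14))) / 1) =-105*sqrt(5) / 4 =-58.70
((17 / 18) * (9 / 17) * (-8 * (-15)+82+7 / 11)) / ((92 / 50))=55725 / 1012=55.06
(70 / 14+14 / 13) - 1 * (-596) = 7827 / 13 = 602.08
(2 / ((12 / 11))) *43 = 473 / 6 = 78.83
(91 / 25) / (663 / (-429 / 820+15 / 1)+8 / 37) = 13323219 / 168419900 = 0.08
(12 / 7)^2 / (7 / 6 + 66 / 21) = 864 / 1267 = 0.68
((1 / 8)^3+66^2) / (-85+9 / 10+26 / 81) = -903260565 / 17372416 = -51.99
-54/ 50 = -27/ 25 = -1.08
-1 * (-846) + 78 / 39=848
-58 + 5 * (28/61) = -3398/61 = -55.70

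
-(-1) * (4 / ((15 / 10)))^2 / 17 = 0.42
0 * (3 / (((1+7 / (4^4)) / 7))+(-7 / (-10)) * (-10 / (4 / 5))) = 0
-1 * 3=-3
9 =9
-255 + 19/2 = -491/2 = -245.50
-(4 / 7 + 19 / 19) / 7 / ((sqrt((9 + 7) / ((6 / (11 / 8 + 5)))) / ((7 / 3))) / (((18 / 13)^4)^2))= -40406522112* sqrt(17) / 97071955799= -1.72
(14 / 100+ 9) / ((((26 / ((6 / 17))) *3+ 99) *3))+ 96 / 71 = 4640447 / 3408000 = 1.36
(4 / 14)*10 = 20 / 7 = 2.86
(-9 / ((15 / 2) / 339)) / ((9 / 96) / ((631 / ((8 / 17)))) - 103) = 87274872 / 22097605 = 3.95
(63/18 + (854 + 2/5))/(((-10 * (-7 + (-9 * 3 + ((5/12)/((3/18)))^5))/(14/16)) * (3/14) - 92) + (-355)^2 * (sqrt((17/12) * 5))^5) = 12965014161792/17265299843238416343065 + 11023507277622000 * sqrt(255)/3453059968647683268613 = 0.00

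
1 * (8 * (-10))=-80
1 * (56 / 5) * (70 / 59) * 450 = 352800 / 59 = 5979.66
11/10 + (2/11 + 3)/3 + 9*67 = 199703/330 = 605.16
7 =7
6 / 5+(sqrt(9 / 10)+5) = 3 * sqrt(10) / 10+31 / 5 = 7.15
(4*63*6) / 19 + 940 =19372 / 19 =1019.58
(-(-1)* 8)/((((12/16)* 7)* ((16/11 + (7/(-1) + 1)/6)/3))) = 352/35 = 10.06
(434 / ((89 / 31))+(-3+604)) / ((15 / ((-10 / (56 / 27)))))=-241.77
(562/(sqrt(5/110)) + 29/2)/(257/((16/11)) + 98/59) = 13688/168361 + 530528* sqrt(22)/168361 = 14.86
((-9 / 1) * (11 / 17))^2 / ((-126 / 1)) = -1089 / 4046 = -0.27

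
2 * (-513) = -1026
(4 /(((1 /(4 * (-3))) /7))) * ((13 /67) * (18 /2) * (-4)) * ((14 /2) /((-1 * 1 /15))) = -246433.43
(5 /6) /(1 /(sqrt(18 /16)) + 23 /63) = -2415 /5998 + 2205 * sqrt(2) /2999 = 0.64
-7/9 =-0.78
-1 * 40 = -40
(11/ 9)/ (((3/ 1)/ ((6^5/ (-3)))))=-1056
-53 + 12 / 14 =-365 / 7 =-52.14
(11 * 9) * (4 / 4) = 99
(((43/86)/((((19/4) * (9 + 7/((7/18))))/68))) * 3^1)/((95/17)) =2312/16245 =0.14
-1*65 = -65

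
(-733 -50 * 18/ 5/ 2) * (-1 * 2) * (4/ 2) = 3292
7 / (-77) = -0.09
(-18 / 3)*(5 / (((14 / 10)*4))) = -75 / 14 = -5.36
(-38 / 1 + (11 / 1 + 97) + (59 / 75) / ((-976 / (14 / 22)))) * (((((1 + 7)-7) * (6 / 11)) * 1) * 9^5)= 3328213448763 / 1476200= 2254581.66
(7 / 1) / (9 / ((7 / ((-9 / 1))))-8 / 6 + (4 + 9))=147 / 2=73.50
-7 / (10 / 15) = -21 / 2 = -10.50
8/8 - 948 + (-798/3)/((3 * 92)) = -130819/138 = -947.96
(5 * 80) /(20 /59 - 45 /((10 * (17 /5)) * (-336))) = 17973760 /15409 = 1166.45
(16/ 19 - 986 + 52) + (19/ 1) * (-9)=-20979/ 19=-1104.16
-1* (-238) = 238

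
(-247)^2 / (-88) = -61009 / 88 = -693.28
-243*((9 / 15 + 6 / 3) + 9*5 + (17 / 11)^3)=-82946349 / 6655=-12463.76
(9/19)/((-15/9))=-27/95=-0.28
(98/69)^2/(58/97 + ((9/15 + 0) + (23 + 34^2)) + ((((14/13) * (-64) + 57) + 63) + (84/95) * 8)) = 287627795/176571164151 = 0.00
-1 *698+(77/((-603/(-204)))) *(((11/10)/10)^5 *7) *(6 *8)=-7305711789687/10468750000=-697.86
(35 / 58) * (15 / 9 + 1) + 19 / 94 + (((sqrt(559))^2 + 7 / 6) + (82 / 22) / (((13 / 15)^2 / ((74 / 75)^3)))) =2692550227792 / 4750906875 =566.74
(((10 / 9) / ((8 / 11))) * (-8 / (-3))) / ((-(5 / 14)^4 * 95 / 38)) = -100.17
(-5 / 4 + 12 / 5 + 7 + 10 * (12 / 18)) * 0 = 0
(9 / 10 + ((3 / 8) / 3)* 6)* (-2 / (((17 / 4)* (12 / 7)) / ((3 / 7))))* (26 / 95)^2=-0.01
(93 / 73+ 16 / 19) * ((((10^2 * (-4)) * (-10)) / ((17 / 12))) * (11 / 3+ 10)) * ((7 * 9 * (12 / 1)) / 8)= 181946520000 / 23579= 7716464.65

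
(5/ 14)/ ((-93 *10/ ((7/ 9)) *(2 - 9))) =1/ 23436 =0.00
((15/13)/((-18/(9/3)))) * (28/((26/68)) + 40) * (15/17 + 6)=-33120/221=-149.86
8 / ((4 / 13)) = 26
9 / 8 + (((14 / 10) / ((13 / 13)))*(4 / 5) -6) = -751 / 200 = -3.76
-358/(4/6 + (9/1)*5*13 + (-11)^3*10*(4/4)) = 0.03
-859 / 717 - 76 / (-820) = -162472 / 146985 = -1.11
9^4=6561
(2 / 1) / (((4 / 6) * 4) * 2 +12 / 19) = 57 / 170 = 0.34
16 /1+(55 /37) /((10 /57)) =1811 /74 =24.47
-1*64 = -64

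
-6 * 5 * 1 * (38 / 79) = -1140 / 79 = -14.43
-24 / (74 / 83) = -996 / 37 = -26.92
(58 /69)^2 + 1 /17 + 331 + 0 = 26852096 /80937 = 331.77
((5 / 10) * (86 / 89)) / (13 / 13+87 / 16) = 688 / 9167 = 0.08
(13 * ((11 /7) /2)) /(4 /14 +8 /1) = 143 /116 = 1.23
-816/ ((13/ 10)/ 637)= -399840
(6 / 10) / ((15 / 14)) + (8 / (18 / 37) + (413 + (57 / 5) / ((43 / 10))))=4185943 / 9675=432.66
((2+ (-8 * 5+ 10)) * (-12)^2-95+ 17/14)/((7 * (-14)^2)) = -57761/19208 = -3.01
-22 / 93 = -0.24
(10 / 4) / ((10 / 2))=1 / 2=0.50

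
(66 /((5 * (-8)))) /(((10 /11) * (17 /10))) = -363 /340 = -1.07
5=5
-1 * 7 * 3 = -21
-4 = -4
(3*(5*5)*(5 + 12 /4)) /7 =85.71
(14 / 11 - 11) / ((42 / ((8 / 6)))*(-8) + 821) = -107 / 6259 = -0.02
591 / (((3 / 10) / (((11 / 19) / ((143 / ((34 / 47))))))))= 66980 / 11609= 5.77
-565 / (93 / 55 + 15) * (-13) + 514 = 875827 / 918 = 954.06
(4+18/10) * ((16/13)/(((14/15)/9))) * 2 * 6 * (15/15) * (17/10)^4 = 392381658/56875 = 6899.02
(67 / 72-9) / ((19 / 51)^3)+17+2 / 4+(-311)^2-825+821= 5299452125 / 54872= 96578.44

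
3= 3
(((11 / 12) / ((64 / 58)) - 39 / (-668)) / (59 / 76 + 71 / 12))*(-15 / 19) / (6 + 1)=-0.01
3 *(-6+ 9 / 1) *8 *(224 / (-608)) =-504 / 19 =-26.53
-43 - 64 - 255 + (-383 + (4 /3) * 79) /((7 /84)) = -3694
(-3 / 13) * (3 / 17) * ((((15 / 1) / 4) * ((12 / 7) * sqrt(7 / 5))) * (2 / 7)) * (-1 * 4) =648 * sqrt(35) / 10829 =0.35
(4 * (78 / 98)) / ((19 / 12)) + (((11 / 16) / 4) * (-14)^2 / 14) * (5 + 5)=26.07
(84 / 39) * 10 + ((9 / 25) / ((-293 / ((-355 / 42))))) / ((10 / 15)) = 11493907 / 533260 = 21.55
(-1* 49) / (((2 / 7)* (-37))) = 343 / 74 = 4.64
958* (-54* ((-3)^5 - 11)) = 13139928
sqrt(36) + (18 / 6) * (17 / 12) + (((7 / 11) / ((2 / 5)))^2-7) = 1399 / 242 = 5.78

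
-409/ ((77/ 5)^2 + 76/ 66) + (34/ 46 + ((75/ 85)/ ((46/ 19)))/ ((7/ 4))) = -413730274/ 538113359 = -0.77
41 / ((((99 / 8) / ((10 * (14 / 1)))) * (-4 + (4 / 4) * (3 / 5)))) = -229600 / 1683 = -136.42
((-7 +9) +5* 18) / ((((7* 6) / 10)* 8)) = 115 / 42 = 2.74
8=8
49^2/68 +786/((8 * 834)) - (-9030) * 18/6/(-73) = -463220895/1379992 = -335.67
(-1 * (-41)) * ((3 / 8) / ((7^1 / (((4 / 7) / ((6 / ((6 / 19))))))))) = 123 / 1862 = 0.07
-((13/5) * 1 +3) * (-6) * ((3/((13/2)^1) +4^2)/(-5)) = -35952/325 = -110.62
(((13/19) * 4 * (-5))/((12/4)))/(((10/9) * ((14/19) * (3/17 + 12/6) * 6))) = -221/518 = -0.43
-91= -91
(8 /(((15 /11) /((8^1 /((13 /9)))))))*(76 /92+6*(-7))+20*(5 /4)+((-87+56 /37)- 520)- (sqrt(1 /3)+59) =-109375563 /55315- sqrt(3) /3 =-1977.90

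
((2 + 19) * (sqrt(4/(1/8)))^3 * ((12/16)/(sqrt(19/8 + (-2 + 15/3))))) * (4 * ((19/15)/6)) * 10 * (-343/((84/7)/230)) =-1343023360 * sqrt(43)/129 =-68269714.11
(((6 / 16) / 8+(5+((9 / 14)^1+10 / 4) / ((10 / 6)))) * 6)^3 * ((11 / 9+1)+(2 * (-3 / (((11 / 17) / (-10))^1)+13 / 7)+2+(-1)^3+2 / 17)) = 528254962605845007 / 73562030080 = 7181081.90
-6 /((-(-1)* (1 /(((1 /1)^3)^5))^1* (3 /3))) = -6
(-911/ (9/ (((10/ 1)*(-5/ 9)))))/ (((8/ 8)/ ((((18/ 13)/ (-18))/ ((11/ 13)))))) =-45550/ 891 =-51.12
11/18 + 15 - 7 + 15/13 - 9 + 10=2519/234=10.76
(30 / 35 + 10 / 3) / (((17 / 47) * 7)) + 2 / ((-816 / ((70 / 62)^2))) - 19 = -111098795 / 6404104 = -17.35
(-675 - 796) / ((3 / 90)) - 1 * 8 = -44138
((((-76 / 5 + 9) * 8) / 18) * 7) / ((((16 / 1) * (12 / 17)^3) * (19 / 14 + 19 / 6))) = -0.76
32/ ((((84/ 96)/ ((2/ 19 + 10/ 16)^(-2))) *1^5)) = 5914624/ 86247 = 68.58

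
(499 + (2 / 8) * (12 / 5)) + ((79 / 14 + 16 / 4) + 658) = 81707 / 70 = 1167.24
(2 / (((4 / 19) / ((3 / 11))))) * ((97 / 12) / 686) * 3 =5529 / 60368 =0.09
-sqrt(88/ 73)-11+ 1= -10-2*sqrt(1606)/ 73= -11.10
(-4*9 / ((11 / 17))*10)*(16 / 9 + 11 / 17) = -14840 / 11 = -1349.09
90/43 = 2.09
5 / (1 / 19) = 95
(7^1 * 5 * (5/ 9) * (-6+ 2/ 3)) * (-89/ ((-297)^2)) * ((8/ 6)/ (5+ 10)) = 199360/ 21434787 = 0.01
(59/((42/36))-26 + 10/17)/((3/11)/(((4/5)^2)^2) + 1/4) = 8431104/306901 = 27.47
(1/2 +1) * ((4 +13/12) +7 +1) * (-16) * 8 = -2512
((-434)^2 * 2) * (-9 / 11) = -3390408 / 11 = -308218.91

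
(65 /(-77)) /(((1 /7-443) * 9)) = 13 /61380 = 0.00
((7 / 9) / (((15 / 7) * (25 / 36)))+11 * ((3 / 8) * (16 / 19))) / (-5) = -28474 / 35625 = -0.80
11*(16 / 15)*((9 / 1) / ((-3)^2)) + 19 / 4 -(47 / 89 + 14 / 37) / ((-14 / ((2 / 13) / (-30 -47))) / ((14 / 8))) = 1629994501 / 98888790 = 16.48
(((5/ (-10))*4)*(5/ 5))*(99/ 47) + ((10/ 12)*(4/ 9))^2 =-139642/ 34263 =-4.08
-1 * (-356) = 356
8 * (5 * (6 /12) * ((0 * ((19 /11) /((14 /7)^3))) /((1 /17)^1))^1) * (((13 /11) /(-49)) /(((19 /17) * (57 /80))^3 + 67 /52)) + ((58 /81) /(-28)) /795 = -29 /901530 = -0.00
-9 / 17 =-0.53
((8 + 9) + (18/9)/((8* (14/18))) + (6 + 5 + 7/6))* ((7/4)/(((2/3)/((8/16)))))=2477/64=38.70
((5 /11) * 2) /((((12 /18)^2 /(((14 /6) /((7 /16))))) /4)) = 480 /11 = 43.64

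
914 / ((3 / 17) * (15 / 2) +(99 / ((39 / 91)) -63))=31076 / 5757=5.40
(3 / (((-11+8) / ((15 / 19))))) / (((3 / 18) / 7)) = -630 / 19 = -33.16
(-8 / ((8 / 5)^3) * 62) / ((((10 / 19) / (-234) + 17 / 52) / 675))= -5814534375 / 23096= -251755.04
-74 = -74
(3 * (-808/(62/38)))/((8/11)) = -63327/31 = -2042.81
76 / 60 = 19 / 15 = 1.27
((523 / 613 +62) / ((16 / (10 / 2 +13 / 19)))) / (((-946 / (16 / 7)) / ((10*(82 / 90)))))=-18956268 / 38563217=-0.49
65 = 65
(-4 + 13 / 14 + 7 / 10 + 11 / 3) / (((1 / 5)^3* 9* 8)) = 2.25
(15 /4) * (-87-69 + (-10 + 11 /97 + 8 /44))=-2652105 /4268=-621.39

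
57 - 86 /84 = 2351 /42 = 55.98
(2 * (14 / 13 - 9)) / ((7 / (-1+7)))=-1236 / 91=-13.58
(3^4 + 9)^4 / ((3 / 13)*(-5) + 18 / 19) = -5401890000 / 17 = -317758235.29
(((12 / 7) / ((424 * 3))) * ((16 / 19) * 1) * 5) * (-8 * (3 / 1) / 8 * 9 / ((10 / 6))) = -648 / 7049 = -0.09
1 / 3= 0.33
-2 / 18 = -1 / 9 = -0.11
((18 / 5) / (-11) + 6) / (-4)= -78 / 55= -1.42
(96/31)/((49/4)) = 384/1519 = 0.25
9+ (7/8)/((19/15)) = 1473/152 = 9.69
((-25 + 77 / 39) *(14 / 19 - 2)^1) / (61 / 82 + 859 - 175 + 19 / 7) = 4123616 / 97466447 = 0.04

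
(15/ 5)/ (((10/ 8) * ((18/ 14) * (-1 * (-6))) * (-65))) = -14/ 2925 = -0.00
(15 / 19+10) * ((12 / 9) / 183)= 820 / 10431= 0.08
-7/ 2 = -3.50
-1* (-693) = 693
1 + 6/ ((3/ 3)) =7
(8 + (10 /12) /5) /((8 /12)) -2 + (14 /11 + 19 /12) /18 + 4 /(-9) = 23675 /2376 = 9.96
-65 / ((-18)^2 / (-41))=8.23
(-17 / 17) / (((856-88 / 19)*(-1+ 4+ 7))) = -19 / 161760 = -0.00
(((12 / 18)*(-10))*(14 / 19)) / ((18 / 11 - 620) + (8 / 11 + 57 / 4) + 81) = 2464 / 262029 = 0.01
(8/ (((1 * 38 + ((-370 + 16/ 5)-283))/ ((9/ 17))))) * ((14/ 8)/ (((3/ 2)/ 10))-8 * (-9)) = -30120/ 52003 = -0.58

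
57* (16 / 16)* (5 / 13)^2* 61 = 86925 / 169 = 514.35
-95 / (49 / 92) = -8740 / 49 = -178.37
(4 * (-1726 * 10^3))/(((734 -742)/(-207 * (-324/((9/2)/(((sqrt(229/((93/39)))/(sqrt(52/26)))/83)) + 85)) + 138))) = 32355352045434000/25719371 -43236123948000 * sqrt(184574)/25719371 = 535791310.21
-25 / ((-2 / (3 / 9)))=25 / 6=4.17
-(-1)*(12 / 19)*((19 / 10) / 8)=3 / 20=0.15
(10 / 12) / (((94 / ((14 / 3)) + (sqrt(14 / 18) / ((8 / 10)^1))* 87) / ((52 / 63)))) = -97760 / 62041311 + 527800* sqrt(7) / 186123933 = 0.01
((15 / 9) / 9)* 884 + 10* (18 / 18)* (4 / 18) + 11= 4777 / 27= 176.93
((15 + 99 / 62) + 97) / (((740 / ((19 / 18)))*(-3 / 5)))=-133817 / 495504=-0.27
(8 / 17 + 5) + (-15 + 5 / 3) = -401 / 51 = -7.86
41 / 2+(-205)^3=-8615104.50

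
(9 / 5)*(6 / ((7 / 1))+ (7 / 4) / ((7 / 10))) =423 / 70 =6.04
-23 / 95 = -0.24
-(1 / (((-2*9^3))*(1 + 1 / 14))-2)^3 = 10470400653133 / 1307544150375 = 8.01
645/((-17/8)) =-5160/17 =-303.53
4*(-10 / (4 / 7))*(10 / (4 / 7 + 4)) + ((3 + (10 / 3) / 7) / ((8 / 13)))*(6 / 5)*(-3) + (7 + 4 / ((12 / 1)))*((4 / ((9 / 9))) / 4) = -139547 / 840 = -166.13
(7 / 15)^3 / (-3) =-343 / 10125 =-0.03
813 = 813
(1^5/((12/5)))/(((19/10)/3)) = 25/38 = 0.66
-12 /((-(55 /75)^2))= 2700 /121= 22.31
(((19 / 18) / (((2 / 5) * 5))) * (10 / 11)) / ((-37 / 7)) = -665 / 7326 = -0.09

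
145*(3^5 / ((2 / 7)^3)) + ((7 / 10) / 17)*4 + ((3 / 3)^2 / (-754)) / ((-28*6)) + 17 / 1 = 16266079727983 / 10767120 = 1510717.79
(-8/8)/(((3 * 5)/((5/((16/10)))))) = -5/24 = -0.21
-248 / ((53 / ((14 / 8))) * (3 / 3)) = -8.19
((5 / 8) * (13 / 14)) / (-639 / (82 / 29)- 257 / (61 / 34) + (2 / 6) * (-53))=-487695 / 325126312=-0.00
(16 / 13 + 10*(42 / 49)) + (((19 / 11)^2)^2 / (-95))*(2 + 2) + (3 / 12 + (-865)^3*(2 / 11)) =-3135651045914609 / 26646620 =-117675376.69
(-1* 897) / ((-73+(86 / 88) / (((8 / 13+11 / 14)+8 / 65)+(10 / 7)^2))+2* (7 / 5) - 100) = 746899010 / 141491041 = 5.28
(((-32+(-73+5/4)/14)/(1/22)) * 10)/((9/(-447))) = 811305/2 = 405652.50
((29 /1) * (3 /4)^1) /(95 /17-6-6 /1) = -3.39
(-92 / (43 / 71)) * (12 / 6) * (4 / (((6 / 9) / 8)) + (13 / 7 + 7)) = -5199472 / 301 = -17273.99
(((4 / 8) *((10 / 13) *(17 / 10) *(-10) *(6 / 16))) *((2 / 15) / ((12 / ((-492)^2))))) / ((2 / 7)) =-600117 / 26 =-23081.42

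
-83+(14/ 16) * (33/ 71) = -46913/ 568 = -82.59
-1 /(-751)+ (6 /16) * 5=11273 /6008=1.88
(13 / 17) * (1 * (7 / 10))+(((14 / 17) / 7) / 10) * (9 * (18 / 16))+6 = 905 / 136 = 6.65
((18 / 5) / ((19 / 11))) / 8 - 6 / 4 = -471 / 380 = -1.24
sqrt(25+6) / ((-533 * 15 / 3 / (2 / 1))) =-2 * sqrt(31) / 2665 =-0.00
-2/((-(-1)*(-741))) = 2/741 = 0.00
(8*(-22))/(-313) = 176/313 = 0.56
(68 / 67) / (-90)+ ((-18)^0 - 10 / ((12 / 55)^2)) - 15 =-1801609 / 8040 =-224.08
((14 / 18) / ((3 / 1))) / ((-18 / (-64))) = 224 / 243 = 0.92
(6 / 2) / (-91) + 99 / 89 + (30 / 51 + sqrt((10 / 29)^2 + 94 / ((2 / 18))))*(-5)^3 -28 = -125*sqrt(711586) / 29 -13830260 / 137683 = -3736.47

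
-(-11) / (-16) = -11 / 16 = -0.69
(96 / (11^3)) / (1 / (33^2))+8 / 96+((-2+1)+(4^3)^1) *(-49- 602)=-5403337 / 132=-40934.37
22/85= 0.26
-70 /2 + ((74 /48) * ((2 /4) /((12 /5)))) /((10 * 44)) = -1774043 /50688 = -35.00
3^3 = 27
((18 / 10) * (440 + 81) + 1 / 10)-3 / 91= 853459 / 910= 937.87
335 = 335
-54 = -54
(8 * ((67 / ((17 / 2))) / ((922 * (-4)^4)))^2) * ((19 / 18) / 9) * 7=597037 / 81508828594176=0.00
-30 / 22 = -15 / 11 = -1.36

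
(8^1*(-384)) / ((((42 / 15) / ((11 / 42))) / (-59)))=830720 / 49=16953.47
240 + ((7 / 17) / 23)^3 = 14346353383 / 59776471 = 240.00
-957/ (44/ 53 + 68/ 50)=-1268025/ 2902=-436.95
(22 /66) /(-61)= -1 /183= -0.01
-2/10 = -1/5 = -0.20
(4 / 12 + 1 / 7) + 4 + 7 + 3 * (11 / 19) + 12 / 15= 27956 / 1995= 14.01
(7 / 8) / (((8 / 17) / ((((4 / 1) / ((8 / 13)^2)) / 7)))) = 2873 / 1024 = 2.81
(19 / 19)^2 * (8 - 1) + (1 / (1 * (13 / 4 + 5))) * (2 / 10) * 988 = 5107 / 165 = 30.95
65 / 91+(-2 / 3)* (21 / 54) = 86 / 189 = 0.46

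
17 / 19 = 0.89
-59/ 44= -1.34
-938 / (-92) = 469 / 46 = 10.20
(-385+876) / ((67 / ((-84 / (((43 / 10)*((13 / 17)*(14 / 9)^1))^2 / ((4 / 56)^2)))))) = -862036425 / 7181125861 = -0.12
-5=-5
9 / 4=2.25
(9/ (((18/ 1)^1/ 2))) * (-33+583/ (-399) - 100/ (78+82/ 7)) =-2228575/ 62643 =-35.58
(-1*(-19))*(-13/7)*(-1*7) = 247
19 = 19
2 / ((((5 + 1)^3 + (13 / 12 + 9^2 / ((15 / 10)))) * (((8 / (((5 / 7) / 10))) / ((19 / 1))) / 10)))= 285 / 22771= 0.01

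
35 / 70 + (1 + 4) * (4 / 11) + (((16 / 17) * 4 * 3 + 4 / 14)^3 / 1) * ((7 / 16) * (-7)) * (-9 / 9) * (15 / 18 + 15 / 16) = 17994504599 / 2136288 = 8423.26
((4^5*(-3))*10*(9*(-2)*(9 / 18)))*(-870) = -240537600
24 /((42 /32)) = 128 /7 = 18.29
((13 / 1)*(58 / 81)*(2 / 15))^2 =2274064 / 1476225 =1.54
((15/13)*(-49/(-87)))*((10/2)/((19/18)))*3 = 66150/7163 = 9.23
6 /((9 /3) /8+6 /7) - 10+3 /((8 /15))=91 /184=0.49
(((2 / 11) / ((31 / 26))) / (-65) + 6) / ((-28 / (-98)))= 35791 / 1705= 20.99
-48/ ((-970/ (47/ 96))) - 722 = -1400633/ 1940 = -721.98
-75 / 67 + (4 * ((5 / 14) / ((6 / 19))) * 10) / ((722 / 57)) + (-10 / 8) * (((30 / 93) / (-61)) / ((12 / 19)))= 52414375 / 21285096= 2.46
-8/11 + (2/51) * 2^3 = -232/561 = -0.41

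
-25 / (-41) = 25 / 41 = 0.61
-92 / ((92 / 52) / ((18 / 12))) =-78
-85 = -85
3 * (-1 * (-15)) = 45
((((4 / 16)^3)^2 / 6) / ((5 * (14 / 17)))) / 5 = 17 / 8601600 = 0.00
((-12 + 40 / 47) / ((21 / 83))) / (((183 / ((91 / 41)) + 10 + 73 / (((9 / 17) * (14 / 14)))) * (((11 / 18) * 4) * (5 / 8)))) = -7632846 / 60956885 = -0.13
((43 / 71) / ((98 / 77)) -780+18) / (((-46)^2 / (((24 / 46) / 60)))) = -151391 / 48375992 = -0.00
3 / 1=3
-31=-31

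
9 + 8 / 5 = 53 / 5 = 10.60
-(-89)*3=267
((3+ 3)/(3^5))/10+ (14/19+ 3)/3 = 9604/7695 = 1.25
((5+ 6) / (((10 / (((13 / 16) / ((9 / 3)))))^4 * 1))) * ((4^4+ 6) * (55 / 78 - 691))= -170460315311 / 159252480000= -1.07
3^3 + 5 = 32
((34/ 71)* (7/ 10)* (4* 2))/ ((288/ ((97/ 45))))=11543/ 575100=0.02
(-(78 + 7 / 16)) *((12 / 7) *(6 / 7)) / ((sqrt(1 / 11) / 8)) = -45180 *sqrt(11) / 49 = -3058.06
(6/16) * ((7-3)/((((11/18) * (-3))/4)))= -36/11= -3.27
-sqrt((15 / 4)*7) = -5.12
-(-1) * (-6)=-6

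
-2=-2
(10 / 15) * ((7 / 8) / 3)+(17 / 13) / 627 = 19223 / 97812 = 0.20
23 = 23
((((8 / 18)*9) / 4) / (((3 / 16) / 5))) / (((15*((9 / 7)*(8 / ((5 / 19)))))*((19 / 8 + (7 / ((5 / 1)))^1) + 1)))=2800 / 293949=0.01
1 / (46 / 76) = 38 / 23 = 1.65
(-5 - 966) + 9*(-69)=-1592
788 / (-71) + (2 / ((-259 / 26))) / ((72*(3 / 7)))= -1575347 / 141858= -11.11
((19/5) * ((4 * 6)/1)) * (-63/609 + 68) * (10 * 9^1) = 16161552/29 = 557294.90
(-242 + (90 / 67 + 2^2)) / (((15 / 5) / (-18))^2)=-570816 / 67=-8519.64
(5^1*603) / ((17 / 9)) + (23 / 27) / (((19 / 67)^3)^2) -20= 69405275725744 / 21594059379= 3214.09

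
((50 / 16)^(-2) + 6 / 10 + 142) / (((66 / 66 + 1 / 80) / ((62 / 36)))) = 22118872 / 91125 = 242.73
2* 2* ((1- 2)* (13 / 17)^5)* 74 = -109902728 / 1419857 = -77.40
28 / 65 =0.43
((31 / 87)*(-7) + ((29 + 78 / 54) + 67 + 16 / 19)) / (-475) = -475034 / 2355525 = -0.20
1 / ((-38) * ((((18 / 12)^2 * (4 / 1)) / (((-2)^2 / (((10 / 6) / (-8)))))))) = 16 / 285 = 0.06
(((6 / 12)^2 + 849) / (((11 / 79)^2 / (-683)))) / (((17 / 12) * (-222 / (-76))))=-550242370858 / 76109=-7229662.34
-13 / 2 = -6.50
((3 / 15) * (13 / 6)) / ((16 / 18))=39 / 80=0.49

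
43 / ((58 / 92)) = 1978 / 29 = 68.21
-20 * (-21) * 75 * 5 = 157500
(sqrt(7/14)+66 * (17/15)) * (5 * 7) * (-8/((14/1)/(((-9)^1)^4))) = -9815256 - 65610 * sqrt(2) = -9908042.55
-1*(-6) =6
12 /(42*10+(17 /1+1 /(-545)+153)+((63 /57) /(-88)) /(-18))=65609280 /3225783383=0.02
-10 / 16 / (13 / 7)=-0.34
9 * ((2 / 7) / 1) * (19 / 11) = 342 / 77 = 4.44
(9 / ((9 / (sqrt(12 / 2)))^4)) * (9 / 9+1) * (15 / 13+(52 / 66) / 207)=822424 / 7193043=0.11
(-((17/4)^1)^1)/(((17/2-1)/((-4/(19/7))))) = 238/285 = 0.84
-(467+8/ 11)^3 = -136193423625/ 1331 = -102324134.95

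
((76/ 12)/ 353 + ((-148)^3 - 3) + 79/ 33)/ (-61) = 37763641859/ 710589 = 53144.14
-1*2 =-2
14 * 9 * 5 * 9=5670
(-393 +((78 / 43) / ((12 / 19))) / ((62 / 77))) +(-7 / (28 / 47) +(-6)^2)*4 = -1559253 / 5332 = -292.43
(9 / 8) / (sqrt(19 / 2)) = 0.36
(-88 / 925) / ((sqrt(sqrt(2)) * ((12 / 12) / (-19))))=1.52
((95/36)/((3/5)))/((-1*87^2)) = -475/817452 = -0.00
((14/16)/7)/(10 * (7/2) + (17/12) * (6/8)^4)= 128/36299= 0.00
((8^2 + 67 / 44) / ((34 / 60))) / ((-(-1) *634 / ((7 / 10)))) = 60543 / 474232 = 0.13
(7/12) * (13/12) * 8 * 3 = 91/6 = 15.17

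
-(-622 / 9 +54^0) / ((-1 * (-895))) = 613 / 8055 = 0.08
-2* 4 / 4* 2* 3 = -12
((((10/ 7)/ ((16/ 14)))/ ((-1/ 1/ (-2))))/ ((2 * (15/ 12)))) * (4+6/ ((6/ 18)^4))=490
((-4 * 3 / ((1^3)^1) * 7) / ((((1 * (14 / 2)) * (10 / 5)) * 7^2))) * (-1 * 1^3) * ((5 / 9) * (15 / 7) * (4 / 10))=20 / 343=0.06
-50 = -50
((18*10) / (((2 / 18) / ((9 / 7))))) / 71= 14580 / 497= 29.34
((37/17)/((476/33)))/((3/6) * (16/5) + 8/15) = 18315/258944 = 0.07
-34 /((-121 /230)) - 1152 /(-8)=25244 /121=208.63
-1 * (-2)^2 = -4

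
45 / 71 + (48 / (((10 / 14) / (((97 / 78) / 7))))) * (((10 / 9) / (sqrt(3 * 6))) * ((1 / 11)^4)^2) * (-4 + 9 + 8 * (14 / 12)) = 0.63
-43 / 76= -0.57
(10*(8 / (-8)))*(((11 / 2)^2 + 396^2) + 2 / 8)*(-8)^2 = -100381760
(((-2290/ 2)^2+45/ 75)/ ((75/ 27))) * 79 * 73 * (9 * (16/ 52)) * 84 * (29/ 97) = 29836880989582464/ 157625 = 189290283835.57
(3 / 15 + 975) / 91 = 4876 / 455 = 10.72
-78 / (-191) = 78 / 191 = 0.41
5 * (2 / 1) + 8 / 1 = 18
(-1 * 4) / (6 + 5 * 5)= -4 / 31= -0.13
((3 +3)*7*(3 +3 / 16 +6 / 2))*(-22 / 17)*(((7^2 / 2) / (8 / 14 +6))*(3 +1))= -7844067 / 1564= -5015.39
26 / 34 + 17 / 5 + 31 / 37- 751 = -2346162 / 3145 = -746.00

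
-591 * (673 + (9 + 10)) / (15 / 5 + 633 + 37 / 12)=-639.94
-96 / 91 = -1.05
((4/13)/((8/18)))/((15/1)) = 3/65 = 0.05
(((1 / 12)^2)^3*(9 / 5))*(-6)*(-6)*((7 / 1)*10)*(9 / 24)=7 / 12288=0.00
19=19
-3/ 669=-1/ 223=-0.00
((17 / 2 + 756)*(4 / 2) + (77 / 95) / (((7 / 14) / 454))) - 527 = 165106 / 95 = 1737.96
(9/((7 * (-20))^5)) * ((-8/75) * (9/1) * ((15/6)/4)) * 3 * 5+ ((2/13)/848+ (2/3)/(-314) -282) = -282.00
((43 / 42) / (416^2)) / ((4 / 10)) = 0.00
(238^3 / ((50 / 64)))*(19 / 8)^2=2433369596 / 25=97334783.84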